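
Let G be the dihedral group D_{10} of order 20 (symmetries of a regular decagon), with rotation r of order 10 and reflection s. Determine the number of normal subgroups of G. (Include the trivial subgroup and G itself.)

G has 22 subgroups. Checking conjugation-invariance by order — order 1: 1/1 normal; order 2: 1/11 normal; order 4: 0/5 normal; order 5: 1/1 normal; order 10: 3/3 normal; order 20: 1/1 normal.
Total normal subgroups: 7.

7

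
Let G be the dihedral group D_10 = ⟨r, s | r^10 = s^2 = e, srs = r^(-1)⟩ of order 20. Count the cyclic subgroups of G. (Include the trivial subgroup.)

14

A cyclic subgroup of order d is generated by each of its φ(d) elements of order d, so the cyclic subgroups of order d number (#elements of order d)/φ(d).
Cyclic subgroups by order — order 1: 1; order 2: 11; order 5: 1; order 10: 1.
Total: 14.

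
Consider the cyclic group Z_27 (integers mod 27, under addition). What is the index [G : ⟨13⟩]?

1

|⟨13⟩| = 27 and |G| = 27.
By Lagrange, [G : H] = |G|/|H| = 27/27 = 1.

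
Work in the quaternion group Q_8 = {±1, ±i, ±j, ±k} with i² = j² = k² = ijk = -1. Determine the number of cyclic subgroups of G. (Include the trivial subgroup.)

Group the elements of G by the cyclic subgroup they generate; each cyclic subgroup of order d accounts for φ(d) elements.
Cyclic subgroups by order — order 1: 1; order 2: 1; order 4: 3.
Total: 5.

5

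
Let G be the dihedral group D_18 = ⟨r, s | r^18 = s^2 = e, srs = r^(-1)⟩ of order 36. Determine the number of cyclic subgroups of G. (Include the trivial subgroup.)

Group the elements of G by the cyclic subgroup they generate; each cyclic subgroup of order d accounts for φ(d) elements.
Cyclic subgroups by order — order 1: 1; order 2: 19; order 3: 1; order 6: 1; order 9: 1; order 18: 1.
Total: 24.

24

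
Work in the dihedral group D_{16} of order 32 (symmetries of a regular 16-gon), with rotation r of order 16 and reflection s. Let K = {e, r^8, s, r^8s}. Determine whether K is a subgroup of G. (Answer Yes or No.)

|K| = 4 divides |G| = 32, consistent with Lagrange.
K contains the identity, every element's inverse is in K, and K is closed under ·: it is a subgroup.

Yes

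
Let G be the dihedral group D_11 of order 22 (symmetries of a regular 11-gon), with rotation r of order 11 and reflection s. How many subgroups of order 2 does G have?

|G| = 22 and 2 | 22, so subgroups of order 2 are possible by Lagrange.
The subgroups of order 2 are: {e, r^10s}; {e, r^2s}; {e, r^3s}; {e, r^4s}; … (11 in all).
So G has 11 subgroups of order 2.

11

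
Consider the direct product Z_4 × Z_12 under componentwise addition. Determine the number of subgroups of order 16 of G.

|G| = 48 and 16 | 48, so subgroups of order 16 are possible by Lagrange.
The subgroups of order 16 are: {(0,0), (0,3), (0,6), (0,9), (1,0), (1,3), (1,6), (1,9), (2,0), (2,3), (2,6), (2,9), (3,0), (3,3), (3,6), (3,9)}.
So G has 1 subgroup of order 16.

1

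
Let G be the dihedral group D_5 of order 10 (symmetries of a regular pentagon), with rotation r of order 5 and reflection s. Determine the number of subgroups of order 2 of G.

5

|G| = 10 and 2 | 10, so subgroups of order 2 are possible by Lagrange.
The subgroups of order 2 are: {e, r^2s}; {e, r^3s}; {e, r^4s}; {e, rs}; … (5 in all).
So G has 5 subgroups of order 2.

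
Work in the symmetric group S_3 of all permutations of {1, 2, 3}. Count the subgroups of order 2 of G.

3

|G| = 6 and 2 | 6, so subgroups of order 2 are possible by Lagrange.
The subgroups of order 2 are: {e, (1 2)}; {e, (1 3)}; {e, (2 3)}.
So G has 3 subgroups of order 2.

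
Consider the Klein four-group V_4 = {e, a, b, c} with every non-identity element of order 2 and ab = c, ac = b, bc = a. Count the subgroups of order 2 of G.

3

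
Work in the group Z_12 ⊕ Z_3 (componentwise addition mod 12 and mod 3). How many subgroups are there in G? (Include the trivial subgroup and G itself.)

18

|G| = 36, so by Lagrange every subgroup order divides 36. Divisors: 1, 2, 3, 4, 6, 9, 12, 18, 36.
Subgroups by order — order 1: 1; order 2: 1; order 3: 4; order 4: 1; order 6: 4; order 9: 1; order 12: 4; order 18: 1; order 36: 1.
Total: 1 + 1 + 4 + 1 + 4 + 1 + 4 + 1 + 1 = 18.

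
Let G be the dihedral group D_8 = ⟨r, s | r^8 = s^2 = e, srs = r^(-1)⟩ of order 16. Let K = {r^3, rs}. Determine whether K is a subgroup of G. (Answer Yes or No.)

No

The identity e ∉ K, so K is not a subgroup.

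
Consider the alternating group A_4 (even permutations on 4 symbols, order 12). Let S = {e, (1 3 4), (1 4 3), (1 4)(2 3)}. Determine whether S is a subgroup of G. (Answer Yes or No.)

Closure fails: (1 4 3) ∘ (1 4)(2 3) = (1 3 2) ∉ S. So S is not a subgroup.

No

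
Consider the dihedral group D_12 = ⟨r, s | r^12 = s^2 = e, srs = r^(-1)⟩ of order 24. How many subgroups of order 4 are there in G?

7

|G| = 24 and 4 | 24, so subgroups of order 4 are possible by Lagrange.
The subgroups of order 4 are: {e, r^6, r^4s, r^10s}; {e, r^6, r^5s, r^11s}; {e, r^6, r^2s, r^8s}; {e, r^3, r^6, r^9}; … (7 in all).
So G has 7 subgroups of order 4.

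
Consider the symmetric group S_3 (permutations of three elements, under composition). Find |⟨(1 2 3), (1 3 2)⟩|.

3

|⟨(1 2 3)⟩| = 3 and |⟨(1 3 2)⟩| = 3, so |H| is a multiple of lcm(3, 3) = 3 and divides |G| = 6.
Closing under the operation: H = {e, (1 2 3), (1 3 2)}, so |H| = 3.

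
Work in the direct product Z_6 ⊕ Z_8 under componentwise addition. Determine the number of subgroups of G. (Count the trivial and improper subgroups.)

22

|G| = 48, so by Lagrange every subgroup order divides 48. Divisors: 1, 2, 3, 4, 6, 8, 12, 16, 24, 48.
Subgroups by order — order 1: 1; order 2: 3; order 3: 1; order 4: 3; order 6: 3; order 8: 3; order 12: 3; order 16: 1; order 24: 3; order 48: 1.
Total: 1 + 3 + 1 + 3 + 3 + 3 + 3 + 1 + 3 + 1 = 22.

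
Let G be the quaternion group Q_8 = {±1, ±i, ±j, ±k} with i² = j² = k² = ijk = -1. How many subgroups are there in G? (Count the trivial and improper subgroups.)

|G| = 8, so by Lagrange every subgroup order divides 8. Divisors: 1, 2, 4, 8.
Subgroups by order — order 1: 1; order 2: 1; order 4: 3; order 8: 1.
Total: 1 + 1 + 3 + 1 = 6.

6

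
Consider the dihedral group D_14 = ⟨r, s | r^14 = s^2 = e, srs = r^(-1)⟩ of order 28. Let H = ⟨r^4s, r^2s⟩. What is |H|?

|⟨r^4s⟩| = 2 and |⟨r^2s⟩| = 2, so |H| is a multiple of lcm(2, 2) = 2 and divides |G| = 28.
Closing under the operation: H = {e, r^2, r^4, r^6, r^8, r^10, r^12, s, r^2s, r^4s, r^6s, r^8s, r^10s, r^12s}, so |H| = 14.

14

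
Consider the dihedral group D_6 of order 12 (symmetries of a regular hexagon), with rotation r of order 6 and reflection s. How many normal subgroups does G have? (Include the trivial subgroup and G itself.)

G has 16 subgroups. Checking conjugation-invariance by order — order 1: 1/1 normal; order 2: 1/7 normal; order 3: 1/1 normal; order 4: 0/3 normal; order 6: 3/3 normal; order 12: 1/1 normal.
Total normal subgroups: 7.

7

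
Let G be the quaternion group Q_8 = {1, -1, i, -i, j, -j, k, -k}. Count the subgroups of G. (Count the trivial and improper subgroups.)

6

|G| = 8, so by Lagrange every subgroup order divides 8. Divisors: 1, 2, 4, 8.
Subgroups by order — order 1: 1; order 2: 1; order 4: 3; order 8: 1.
Total: 1 + 1 + 3 + 1 = 6.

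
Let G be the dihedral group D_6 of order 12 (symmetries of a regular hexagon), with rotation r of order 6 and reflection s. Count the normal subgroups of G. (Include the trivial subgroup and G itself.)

7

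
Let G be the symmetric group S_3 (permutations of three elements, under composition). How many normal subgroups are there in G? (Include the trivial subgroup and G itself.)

3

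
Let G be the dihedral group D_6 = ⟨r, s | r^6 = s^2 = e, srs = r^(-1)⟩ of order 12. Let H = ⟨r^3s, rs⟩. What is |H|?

|⟨r^3s⟩| = 2 and |⟨rs⟩| = 2, so |H| is a multiple of lcm(2, 2) = 2 and divides |G| = 12.
Closing under the operation: H = {e, r^2, r^4, rs, r^3s, r^5s}, so |H| = 6.

6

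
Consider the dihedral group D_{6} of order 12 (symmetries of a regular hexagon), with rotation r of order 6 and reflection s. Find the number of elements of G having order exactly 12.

0

No element of G has order 12 (even though 12 | 12).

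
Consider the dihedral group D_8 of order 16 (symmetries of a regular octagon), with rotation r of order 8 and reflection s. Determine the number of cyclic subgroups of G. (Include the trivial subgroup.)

12

Group the elements of G by the cyclic subgroup they generate; each cyclic subgroup of order d accounts for φ(d) elements.
Cyclic subgroups by order — order 1: 1; order 2: 9; order 4: 1; order 8: 1.
Total: 12.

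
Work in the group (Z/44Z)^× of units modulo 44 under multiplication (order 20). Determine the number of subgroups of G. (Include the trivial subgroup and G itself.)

10

|G| = 20, so by Lagrange every subgroup order divides 20. Divisors: 1, 2, 4, 5, 10, 20.
Subgroups by order — order 1: 1; order 2: 3; order 4: 1; order 5: 1; order 10: 3; order 20: 1.
Total: 1 + 3 + 1 + 1 + 3 + 1 = 10.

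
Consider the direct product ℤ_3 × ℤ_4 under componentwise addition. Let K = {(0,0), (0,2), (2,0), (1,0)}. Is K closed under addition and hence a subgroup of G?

Closure fails: (0,2) + (1,0) = (1,2) ∉ K. So K is not a subgroup.

No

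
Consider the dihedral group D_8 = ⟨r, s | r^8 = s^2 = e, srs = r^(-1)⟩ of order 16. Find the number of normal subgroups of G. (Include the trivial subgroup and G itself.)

G has 19 subgroups. Checking conjugation-invariance by order — order 1: 1/1 normal; order 2: 1/9 normal; order 4: 1/5 normal; order 8: 3/3 normal; order 16: 1/1 normal.
Total normal subgroups: 7.

7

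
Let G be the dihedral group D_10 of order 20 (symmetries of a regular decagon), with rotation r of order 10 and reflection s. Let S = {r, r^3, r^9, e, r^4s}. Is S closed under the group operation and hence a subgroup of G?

No

r^3 ∈ S but its inverse r^7 ∉ S, so S is not a subgroup.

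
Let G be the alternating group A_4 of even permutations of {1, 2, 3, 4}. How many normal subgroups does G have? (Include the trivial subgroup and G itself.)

G has 10 subgroups. Checking conjugation-invariance by order — order 1: 1/1 normal; order 2: 0/3 normal; order 3: 0/4 normal; order 4: 1/1 normal; order 12: 1/1 normal.
Total normal subgroups: 3.

3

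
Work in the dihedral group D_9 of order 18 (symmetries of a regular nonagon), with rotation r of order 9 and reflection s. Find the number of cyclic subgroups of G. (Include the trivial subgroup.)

12

A cyclic subgroup of order d is generated by each of its φ(d) elements of order d, so the cyclic subgroups of order d number (#elements of order d)/φ(d).
Cyclic subgroups by order — order 1: 1; order 2: 9; order 3: 1; order 9: 1.
Total: 12.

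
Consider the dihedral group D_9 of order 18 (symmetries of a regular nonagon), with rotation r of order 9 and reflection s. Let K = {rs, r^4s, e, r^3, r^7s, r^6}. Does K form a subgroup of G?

Yes

|K| = 6 divides |G| = 18, consistent with Lagrange.
K contains the identity, every element's inverse is in K, and K is closed under ·: it is a subgroup.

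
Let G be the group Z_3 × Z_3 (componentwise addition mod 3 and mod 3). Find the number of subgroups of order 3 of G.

4

|G| = 9 and 3 | 9, so subgroups of order 3 are possible by Lagrange.
The subgroups of order 3 are: {(0,0), (0,1), (0,2)}; {(0,0), (1,0), (2,0)}; {(0,0), (1,1), (2,2)}; {(0,0), (1,2), (2,1)}.
So G has 4 subgroups of order 3.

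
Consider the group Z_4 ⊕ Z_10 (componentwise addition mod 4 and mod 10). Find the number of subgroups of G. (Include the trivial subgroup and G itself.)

|G| = 40, so by Lagrange every subgroup order divides 40. Divisors: 1, 2, 4, 5, 8, 10, 20, 40.
Subgroups by order — order 1: 1; order 2: 3; order 4: 3; order 5: 1; order 8: 1; order 10: 3; order 20: 3; order 40: 1.
Total: 1 + 3 + 3 + 1 + 1 + 3 + 3 + 1 = 16.

16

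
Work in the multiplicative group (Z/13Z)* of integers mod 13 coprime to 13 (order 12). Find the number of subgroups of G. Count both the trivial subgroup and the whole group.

6

|G| = 12, so by Lagrange every subgroup order divides 12. Divisors: 1, 2, 3, 4, 6, 12.
Subgroups by order — order 1: 1; order 2: 1; order 3: 1; order 4: 1; order 6: 1; order 12: 1.
Total: 1 + 1 + 1 + 1 + 1 + 1 = 6.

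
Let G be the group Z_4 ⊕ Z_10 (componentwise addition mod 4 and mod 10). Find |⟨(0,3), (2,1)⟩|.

20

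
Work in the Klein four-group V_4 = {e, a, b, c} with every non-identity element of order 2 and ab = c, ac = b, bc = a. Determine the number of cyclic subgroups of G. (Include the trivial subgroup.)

4

A cyclic subgroup of order d is generated by each of its φ(d) elements of order d, so the cyclic subgroups of order d number (#elements of order d)/φ(d).
Cyclic subgroups by order — order 1: 1; order 2: 3.
Total: 4.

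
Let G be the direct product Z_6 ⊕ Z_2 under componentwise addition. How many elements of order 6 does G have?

An element (a,b) has order lcm(ord(a), ord(b)); count pairs with lcm equal to 6.
Enumerating gives 6 such elements.

6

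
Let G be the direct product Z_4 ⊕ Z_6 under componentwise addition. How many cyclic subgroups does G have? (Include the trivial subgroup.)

12

A cyclic subgroup of order d is generated by each of its φ(d) elements of order d, so the cyclic subgroups of order d number (#elements of order d)/φ(d).
Cyclic subgroups by order — order 1: 1; order 2: 3; order 3: 1; order 4: 2; order 6: 3; order 12: 2.
Total: 12.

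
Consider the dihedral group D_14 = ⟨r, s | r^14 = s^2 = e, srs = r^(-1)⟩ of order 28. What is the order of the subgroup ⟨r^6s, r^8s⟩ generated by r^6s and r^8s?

14

|⟨r^6s⟩| = 2 and |⟨r^8s⟩| = 2, so |H| is a multiple of lcm(2, 2) = 2 and divides |G| = 28.
Closing under the operation: H = {e, r^2, r^4, r^6, r^8, r^10, r^12, s, r^2s, r^4s, r^6s, r^8s, r^10s, r^12s}, so |H| = 14.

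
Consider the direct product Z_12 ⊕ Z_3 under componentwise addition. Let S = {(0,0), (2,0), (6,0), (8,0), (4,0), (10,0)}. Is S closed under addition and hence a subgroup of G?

|S| = 6 divides |G| = 36, consistent with Lagrange.
S contains the identity, every element's inverse is in S, and S is closed under +: it is a subgroup.
In fact S = ⟨(10,0)⟩.

Yes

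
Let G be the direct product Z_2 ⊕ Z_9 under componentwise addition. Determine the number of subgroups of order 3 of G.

1

|G| = 18 and 3 | 18, so subgroups of order 3 are possible by Lagrange.
The subgroups of order 3 are: {(0,0), (0,3), (0,6)}.
So G has 1 subgroup of order 3.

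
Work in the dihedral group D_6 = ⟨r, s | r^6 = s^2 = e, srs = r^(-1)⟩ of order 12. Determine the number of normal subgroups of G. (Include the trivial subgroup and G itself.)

7

G has 16 subgroups. Checking conjugation-invariance by order — order 1: 1/1 normal; order 2: 1/7 normal; order 3: 1/1 normal; order 4: 0/3 normal; order 6: 3/3 normal; order 12: 1/1 normal.
Total normal subgroups: 7.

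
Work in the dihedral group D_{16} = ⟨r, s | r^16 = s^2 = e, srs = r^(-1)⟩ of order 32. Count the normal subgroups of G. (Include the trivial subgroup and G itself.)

G has 36 subgroups. Checking conjugation-invariance by order — order 1: 1/1 normal; order 2: 1/17 normal; order 4: 1/9 normal; order 8: 1/5 normal; order 16: 3/3 normal; order 32: 1/1 normal.
Total normal subgroups: 8.

8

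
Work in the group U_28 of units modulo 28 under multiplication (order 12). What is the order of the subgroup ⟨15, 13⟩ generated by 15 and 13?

|⟨15⟩| = 2 and |⟨13⟩| = 2, so |H| is a multiple of lcm(2, 2) = 2 and divides |G| = 12.
Closing under the operation: H = {1, 13, 15, 27}, so |H| = 4.

4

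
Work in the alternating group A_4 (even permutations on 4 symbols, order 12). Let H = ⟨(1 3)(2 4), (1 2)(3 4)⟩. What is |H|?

4

|⟨(1 3)(2 4)⟩| = 2 and |⟨(1 2)(3 4)⟩| = 2, so |H| is a multiple of lcm(2, 2) = 2 and divides |G| = 12.
Closing under the operation: H = {e, (1 2)(3 4), (1 3)(2 4), (1 4)(2 3)}, so |H| = 4.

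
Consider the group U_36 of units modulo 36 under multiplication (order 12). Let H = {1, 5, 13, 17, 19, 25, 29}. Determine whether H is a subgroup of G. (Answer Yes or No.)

|H| = 7 does not divide |G| = 12, so by Lagrange H is not a subgroup.

No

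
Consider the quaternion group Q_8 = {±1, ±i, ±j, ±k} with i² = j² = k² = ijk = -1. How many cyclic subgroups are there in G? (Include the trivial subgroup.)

5

Each element a generates a cyclic subgroup ⟨a⟩; distinct elements may generate the same one (a cyclic group of order d has φ(d) generators).
Cyclic subgroups by order — order 1: 1; order 2: 1; order 4: 3.
Total: 5.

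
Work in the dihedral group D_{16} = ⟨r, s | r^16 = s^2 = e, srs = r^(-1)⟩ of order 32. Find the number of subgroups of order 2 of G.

17

|G| = 32 and 2 | 32, so subgroups of order 2 are possible by Lagrange.
The subgroups of order 2 are: {e, r^10s}; {e, r^11s}; {e, r^12s}; {e, r^13s}; … (17 in all).
So G has 17 subgroups of order 2.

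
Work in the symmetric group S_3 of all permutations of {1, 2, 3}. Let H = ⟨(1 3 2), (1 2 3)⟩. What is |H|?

3

|⟨(1 3 2)⟩| = 3 and |⟨(1 2 3)⟩| = 3, so |H| is a multiple of lcm(3, 3) = 3 and divides |G| = 6.
Closing under the operation: H = {e, (1 2 3), (1 3 2)}, so |H| = 3.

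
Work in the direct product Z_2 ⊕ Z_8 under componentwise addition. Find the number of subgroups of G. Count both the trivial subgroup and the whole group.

|G| = 16, so by Lagrange every subgroup order divides 16. Divisors: 1, 2, 4, 8, 16.
Subgroups by order — order 1: 1; order 2: 3; order 4: 3; order 8: 3; order 16: 1.
Total: 1 + 3 + 3 + 3 + 1 = 11.

11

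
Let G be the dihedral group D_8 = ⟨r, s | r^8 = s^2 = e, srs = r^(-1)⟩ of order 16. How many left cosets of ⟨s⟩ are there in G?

8

|⟨s⟩| = 2 and |G| = 16.
By Lagrange, [G : H] = |G|/|H| = 16/2 = 8.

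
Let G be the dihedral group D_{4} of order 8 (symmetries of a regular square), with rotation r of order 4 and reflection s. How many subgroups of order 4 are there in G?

|G| = 8 and 4 | 8, so subgroups of order 4 are possible by Lagrange.
The subgroups of order 4 are: {e, r, r^2, r^3}; {e, r^2, s, r^2s}; {e, r^2, rs, r^3s}.
So G has 3 subgroups of order 4.

3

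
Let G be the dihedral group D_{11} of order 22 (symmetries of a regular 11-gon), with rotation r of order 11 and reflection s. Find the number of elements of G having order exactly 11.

10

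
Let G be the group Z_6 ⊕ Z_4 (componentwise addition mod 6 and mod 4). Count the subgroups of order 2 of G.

3

|G| = 24 and 2 | 24, so subgroups of order 2 are possible by Lagrange.
The subgroups of order 2 are: {(0,0), (0,2)}; {(0,0), (3,0)}; {(0,0), (3,2)}.
So G has 3 subgroups of order 2.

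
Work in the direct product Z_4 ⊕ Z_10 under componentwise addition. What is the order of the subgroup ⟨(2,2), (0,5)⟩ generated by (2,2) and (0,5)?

|⟨(2,2)⟩| = 10 and |⟨(0,5)⟩| = 2, so |H| is a multiple of lcm(10, 2) = 10 and divides |G| = 40.
Closing under the operation: H = {(0,0), (0,1), (0,2), (0,3), (0,4), (0,5), (0,6), (0,7), (0,8), (0,9), (2,0), (2,1), (2,2), (2,3), (2,4), (2,5), (2,6), (2,7), (2,8), (2,9)}, so |H| = 20.

20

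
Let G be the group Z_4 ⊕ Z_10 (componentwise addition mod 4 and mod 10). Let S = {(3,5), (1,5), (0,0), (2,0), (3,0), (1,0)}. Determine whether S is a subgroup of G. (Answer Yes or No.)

|S| = 6 does not divide |G| = 40, so by Lagrange S is not a subgroup.

No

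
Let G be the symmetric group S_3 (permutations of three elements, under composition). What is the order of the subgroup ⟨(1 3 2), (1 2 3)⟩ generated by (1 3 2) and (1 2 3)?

3

|⟨(1 3 2)⟩| = 3 and |⟨(1 2 3)⟩| = 3, so |H| is a multiple of lcm(3, 3) = 3 and divides |G| = 6.
Closing under the operation: H = {e, (1 2 3), (1 3 2)}, so |H| = 3.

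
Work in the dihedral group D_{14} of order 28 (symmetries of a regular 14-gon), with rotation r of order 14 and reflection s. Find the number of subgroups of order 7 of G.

|G| = 28 and 7 | 28, so subgroups of order 7 are possible by Lagrange.
The subgroups of order 7 are: {e, r^2, r^4, r^6, r^8, r^10, r^12}.
So G has 1 subgroup of order 7.

1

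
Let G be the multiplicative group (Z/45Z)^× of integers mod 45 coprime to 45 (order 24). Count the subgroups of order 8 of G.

|G| = 24 and 8 | 24, so subgroups of order 8 are possible by Lagrange.
The subgroups of order 8 are: {1, 8, 17, 19, 26, 28, 37, 44}.
So G has 1 subgroup of order 8.

1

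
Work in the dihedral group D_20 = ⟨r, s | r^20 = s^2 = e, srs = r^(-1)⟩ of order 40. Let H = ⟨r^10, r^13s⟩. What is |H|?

4

|⟨r^10⟩| = 2 and |⟨r^13s⟩| = 2, so |H| is a multiple of lcm(2, 2) = 2 and divides |G| = 40.
Closing under the operation: H = {e, r^10, r^3s, r^13s}, so |H| = 4.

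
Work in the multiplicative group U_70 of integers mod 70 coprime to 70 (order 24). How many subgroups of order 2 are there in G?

|G| = 24 and 2 | 24, so subgroups of order 2 are possible by Lagrange.
The subgroups of order 2 are: {1, 29}; {1, 41}; {1, 69}.
So G has 3 subgroups of order 2.

3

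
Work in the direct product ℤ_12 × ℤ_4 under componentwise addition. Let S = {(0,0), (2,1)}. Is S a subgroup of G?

No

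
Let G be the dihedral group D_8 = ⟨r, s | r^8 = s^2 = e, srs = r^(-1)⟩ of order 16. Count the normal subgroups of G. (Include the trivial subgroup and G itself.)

7

G has 19 subgroups. Checking conjugation-invariance by order — order 1: 1/1 normal; order 2: 1/9 normal; order 4: 1/5 normal; order 8: 3/3 normal; order 16: 1/1 normal.
Total normal subgroups: 7.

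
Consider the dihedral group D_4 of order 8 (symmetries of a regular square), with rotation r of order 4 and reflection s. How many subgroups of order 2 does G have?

|G| = 8 and 2 | 8, so subgroups of order 2 are possible by Lagrange.
The subgroups of order 2 are: {e, r^2}; {e, r^2s}; {e, r^3s}; {e, rs}; … (5 in all).
So G has 5 subgroups of order 2.

5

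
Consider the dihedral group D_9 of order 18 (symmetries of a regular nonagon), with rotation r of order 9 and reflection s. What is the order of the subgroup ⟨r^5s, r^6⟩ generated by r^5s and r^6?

6

|⟨r^5s⟩| = 2 and |⟨r^6⟩| = 3, so |H| is a multiple of lcm(2, 3) = 6 and divides |G| = 18.
Closing under the operation: H = {e, r^3, r^6, r^2s, r^5s, r^8s}, so |H| = 6.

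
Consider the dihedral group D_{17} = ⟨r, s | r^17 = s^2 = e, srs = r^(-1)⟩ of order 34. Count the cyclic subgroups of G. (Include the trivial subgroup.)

Each element a generates a cyclic subgroup ⟨a⟩; distinct elements may generate the same one (a cyclic group of order d has φ(d) generators).
Cyclic subgroups by order — order 1: 1; order 2: 17; order 17: 1.
Total: 19.

19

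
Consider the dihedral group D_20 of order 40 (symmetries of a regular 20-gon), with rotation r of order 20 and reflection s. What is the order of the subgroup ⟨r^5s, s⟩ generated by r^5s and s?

8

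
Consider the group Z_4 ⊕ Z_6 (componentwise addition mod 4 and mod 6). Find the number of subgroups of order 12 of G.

|G| = 24 and 12 | 24, so subgroups of order 12 are possible by Lagrange.
The subgroups of order 12 are: {(0,0), (0,1), (0,2), (0,3), (0,4), (0,5), (2,0), (2,1), (2,2), (2,3), (2,4), (2,5)}; {(0,0), (0,2), (0,4), (1,0), (1,2), (1,4), (2,0), (2,2), (2,4), (3,0), (3,2), (3,4)}; {(0,0), (0,2), (0,4), (1,1), (1,3), (1,5), (2,0), (2,2), (2,4), (3,1), (3,3), (3,5)}.
So G has 3 subgroups of order 12.

3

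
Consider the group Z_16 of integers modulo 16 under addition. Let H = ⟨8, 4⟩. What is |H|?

4

|⟨8⟩| = 2 and |⟨4⟩| = 4, so |H| is a multiple of lcm(2, 4) = 4 and divides |G| = 16.
Closing under the operation: H = {0, 4, 8, 12}, so |H| = 4.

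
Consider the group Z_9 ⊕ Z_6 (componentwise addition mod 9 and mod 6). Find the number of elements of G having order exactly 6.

8

An element (a,b) has order lcm(ord(a), ord(b)); count pairs with lcm equal to 6.
Enumerating gives 8 such elements.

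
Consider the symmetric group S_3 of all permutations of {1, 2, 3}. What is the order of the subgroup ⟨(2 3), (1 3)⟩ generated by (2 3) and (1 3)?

6

|⟨(2 3)⟩| = 2 and |⟨(1 3)⟩| = 2, so |H| is a multiple of lcm(2, 2) = 2 and divides |G| = 6.
Closing {(2 3), (1 3)} under the group operation gives all of G, so |H| = 6.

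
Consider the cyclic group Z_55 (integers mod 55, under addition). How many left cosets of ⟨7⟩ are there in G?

1

|⟨7⟩| = 55 and |G| = 55.
By Lagrange, [G : H] = |G|/|H| = 55/55 = 1.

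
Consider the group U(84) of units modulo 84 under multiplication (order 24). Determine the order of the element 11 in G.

Compute successive powers of 11 mod 84: 11, 37, 71, 25, 23, 1; 11^6 ≡ 1 (mod 84).
So |⟨11⟩| = 6.

6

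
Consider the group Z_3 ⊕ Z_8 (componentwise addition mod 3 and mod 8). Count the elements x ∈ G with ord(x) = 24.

An element (a,b) has order lcm(ord(a), ord(b)); count pairs with lcm equal to 24.
Enumerating gives 8 such elements.

8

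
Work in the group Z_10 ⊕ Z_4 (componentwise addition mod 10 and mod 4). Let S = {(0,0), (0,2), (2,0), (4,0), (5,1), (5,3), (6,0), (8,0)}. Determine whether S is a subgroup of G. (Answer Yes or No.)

No

Closure fails: (4,0) + (5,1) = (9,1) ∉ S. So S is not a subgroup.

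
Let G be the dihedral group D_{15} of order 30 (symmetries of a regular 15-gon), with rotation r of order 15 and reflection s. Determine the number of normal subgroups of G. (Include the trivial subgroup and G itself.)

G has 28 subgroups. Checking conjugation-invariance by order — order 1: 1/1 normal; order 2: 0/15 normal; order 3: 1/1 normal; order 5: 1/1 normal; order 6: 0/5 normal; order 10: 0/3 normal; order 15: 1/1 normal; order 30: 1/1 normal.
Total normal subgroups: 5.

5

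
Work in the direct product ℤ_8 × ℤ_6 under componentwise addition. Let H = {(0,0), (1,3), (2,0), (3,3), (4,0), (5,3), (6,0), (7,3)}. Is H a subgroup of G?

Yes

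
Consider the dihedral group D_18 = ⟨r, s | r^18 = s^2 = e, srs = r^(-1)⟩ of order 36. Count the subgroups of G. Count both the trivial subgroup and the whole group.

45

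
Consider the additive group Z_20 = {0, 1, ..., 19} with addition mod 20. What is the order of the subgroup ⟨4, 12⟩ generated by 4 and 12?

|⟨4⟩| = 5 and |⟨12⟩| = 5, so |H| is a multiple of lcm(5, 5) = 5 and divides |G| = 20.
Closing under the operation: H = {0, 4, 8, 12, 16}, so |H| = 5.

5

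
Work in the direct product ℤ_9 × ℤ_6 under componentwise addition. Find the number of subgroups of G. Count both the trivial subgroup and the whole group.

20

|G| = 54, so by Lagrange every subgroup order divides 54. Divisors: 1, 2, 3, 6, 9, 18, 27, 54.
Subgroups by order — order 1: 1; order 2: 1; order 3: 4; order 6: 4; order 9: 4; order 18: 4; order 27: 1; order 54: 1.
Total: 1 + 1 + 4 + 4 + 4 + 4 + 1 + 1 = 20.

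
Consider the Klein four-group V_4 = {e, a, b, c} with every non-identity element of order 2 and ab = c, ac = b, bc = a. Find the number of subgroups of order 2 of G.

3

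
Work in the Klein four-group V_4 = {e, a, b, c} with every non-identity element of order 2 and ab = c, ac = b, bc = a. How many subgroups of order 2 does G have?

|G| = 4 and 2 | 4, so subgroups of order 2 are possible by Lagrange.
The subgroups of order 2 are: {e, a}; {e, b}; {e, c}.
So G has 3 subgroups of order 2.

3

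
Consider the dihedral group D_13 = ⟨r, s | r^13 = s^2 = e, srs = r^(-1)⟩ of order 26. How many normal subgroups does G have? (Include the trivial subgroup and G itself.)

3

G has 16 subgroups. Checking conjugation-invariance by order — order 1: 1/1 normal; order 2: 0/13 normal; order 13: 1/1 normal; order 26: 1/1 normal.
Total normal subgroups: 3.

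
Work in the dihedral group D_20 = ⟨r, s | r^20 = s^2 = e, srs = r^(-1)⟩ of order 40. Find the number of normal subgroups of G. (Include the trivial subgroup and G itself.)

G has 48 subgroups. Checking conjugation-invariance by order — order 1: 1/1 normal; order 2: 1/21 normal; order 4: 1/11 normal; order 5: 1/1 normal; order 8: 0/5 normal; order 10: 1/5 normal; order 20: 3/3 normal; order 40: 1/1 normal.
Total normal subgroups: 9.

9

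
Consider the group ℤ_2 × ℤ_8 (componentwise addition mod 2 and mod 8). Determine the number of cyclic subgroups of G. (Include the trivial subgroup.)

8

A cyclic subgroup of order d is generated by each of its φ(d) elements of order d, so the cyclic subgroups of order d number (#elements of order d)/φ(d).
Cyclic subgroups by order — order 1: 1; order 2: 3; order 4: 2; order 8: 2.
Total: 8.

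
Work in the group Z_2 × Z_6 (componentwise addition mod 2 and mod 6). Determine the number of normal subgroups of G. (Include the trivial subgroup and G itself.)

G is abelian, so every subgroup is normal.
G has 10 subgroups in total, hence 10 normal subgroups.

10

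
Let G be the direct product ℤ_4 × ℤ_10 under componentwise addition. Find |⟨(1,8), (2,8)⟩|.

|⟨(1,8)⟩| = 20 and |⟨(2,8)⟩| = 10, so |H| is a multiple of lcm(20, 10) = 20 and divides |G| = 40.
Closing under the operation: H = {(0,0), (0,2), (0,4), (0,6), (0,8), (1,0), (1,2), (1,4), (1,6), (1,8), (2,0), (2,2), (2,4), (2,6), (2,8), (3,0), (3,2), (3,4), (3,6), (3,8)}, so |H| = 20.

20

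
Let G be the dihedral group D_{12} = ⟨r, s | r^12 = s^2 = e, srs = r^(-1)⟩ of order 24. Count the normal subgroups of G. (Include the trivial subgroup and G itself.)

G has 34 subgroups. Checking conjugation-invariance by order — order 1: 1/1 normal; order 2: 1/13 normal; order 3: 1/1 normal; order 4: 1/7 normal; order 6: 1/5 normal; order 8: 0/3 normal; order 12: 3/3 normal; order 24: 1/1 normal.
Total normal subgroups: 9.

9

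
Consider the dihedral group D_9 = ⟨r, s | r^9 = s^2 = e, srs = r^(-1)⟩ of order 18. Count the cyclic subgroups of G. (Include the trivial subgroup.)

12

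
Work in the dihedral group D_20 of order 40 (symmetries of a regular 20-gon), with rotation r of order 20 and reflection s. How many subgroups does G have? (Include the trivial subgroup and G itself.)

|G| = 40, so by Lagrange every subgroup order divides 40. Divisors: 1, 2, 4, 5, 8, 10, 20, 40.
Subgroups by order — order 1: 1; order 2: 21; order 4: 11; order 5: 1; order 8: 5; order 10: 5; order 20: 3; order 40: 1.
Total: 1 + 21 + 11 + 1 + 5 + 5 + 3 + 1 = 48.

48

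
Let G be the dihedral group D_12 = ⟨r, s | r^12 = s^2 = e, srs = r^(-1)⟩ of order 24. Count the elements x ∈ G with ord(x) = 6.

2

The elements of order 6 are: r^2, r^10.
That's 2.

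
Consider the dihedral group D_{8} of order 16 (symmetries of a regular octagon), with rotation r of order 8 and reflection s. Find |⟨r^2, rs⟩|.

8

|⟨r^2⟩| = 4 and |⟨rs⟩| = 2, so |H| is a multiple of lcm(4, 2) = 4 and divides |G| = 16.
Closing under the operation: H = {e, r^2, r^4, r^6, rs, r^3s, r^5s, r^7s}, so |H| = 8.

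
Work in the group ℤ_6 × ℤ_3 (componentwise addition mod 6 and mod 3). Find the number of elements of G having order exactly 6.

An element (a,b) has order lcm(ord(a), ord(b)); count pairs with lcm equal to 6.
Enumerating gives 8 such elements.

8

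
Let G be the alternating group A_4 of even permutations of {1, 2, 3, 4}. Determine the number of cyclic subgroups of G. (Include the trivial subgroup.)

8

Each element a generates a cyclic subgroup ⟨a⟩; distinct elements may generate the same one (a cyclic group of order d has φ(d) generators).
Cyclic subgroups by order — order 1: 1; order 2: 3; order 3: 4.
Total: 8.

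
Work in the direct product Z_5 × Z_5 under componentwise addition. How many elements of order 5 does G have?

An element (a,b) has order lcm(ord(a), ord(b)); count pairs with lcm equal to 5.
Enumerating gives 24 such elements.

24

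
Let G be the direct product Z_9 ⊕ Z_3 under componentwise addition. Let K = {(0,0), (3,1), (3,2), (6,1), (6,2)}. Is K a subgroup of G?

No

|K| = 5 does not divide |G| = 27, so by Lagrange K is not a subgroup.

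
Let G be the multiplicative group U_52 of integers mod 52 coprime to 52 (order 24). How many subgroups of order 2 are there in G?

|G| = 24 and 2 | 24, so subgroups of order 2 are possible by Lagrange.
The subgroups of order 2 are: {1, 25}; {1, 27}; {1, 51}.
So G has 3 subgroups of order 2.

3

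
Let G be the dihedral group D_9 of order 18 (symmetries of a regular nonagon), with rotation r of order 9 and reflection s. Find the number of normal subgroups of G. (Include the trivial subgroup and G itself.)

4

G has 16 subgroups. Checking conjugation-invariance by order — order 1: 1/1 normal; order 2: 0/9 normal; order 3: 1/1 normal; order 6: 0/3 normal; order 9: 1/1 normal; order 18: 1/1 normal.
Total normal subgroups: 4.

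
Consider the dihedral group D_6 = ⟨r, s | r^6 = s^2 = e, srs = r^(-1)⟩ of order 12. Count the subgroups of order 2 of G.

7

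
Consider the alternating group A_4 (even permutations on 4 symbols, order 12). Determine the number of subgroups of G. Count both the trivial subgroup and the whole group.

10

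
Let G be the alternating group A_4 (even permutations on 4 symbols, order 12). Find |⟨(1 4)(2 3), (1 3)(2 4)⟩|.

4

|⟨(1 4)(2 3)⟩| = 2 and |⟨(1 3)(2 4)⟩| = 2, so |H| is a multiple of lcm(2, 2) = 2 and divides |G| = 12.
Closing under the operation: H = {e, (1 2)(3 4), (1 3)(2 4), (1 4)(2 3)}, so |H| = 4.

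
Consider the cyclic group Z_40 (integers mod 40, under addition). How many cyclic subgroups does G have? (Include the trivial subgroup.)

Each element a generates a cyclic subgroup ⟨a⟩; distinct elements may generate the same one (a cyclic group of order d has φ(d) generators).
Cyclic subgroups by order — order 1: 1; order 2: 1; order 4: 1; order 5: 1; order 8: 1; order 10: 1; order 20: 1; order 40: 1.
Total: 8.

8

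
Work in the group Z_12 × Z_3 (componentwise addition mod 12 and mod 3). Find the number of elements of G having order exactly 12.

16

An element (a,b) has order lcm(ord(a), ord(b)); count pairs with lcm equal to 12.
Enumerating gives 16 such elements.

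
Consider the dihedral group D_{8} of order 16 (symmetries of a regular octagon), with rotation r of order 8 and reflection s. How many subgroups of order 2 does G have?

|G| = 16 and 2 | 16, so subgroups of order 2 are possible by Lagrange.
The subgroups of order 2 are: {e, r^2s}; {e, r^3s}; {e, r^4}; {e, r^4s}; … (9 in all).
So G has 9 subgroups of order 2.

9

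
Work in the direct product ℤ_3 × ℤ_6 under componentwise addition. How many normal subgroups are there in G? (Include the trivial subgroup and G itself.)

G is abelian, so every subgroup is normal.
G has 12 subgroups in total, hence 12 normal subgroups.

12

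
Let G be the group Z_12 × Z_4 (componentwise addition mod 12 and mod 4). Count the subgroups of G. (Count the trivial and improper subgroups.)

|G| = 48, so by Lagrange every subgroup order divides 48. Divisors: 1, 2, 3, 4, 6, 8, 12, 16, 24, 48.
Subgroups by order — order 1: 1; order 2: 3; order 3: 1; order 4: 7; order 6: 3; order 8: 3; order 12: 7; order 16: 1; order 24: 3; order 48: 1.
Total: 1 + 3 + 1 + 7 + 3 + 3 + 7 + 1 + 3 + 1 = 30.

30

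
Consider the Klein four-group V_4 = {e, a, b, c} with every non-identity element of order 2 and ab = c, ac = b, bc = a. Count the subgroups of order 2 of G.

|G| = 4 and 2 | 4, so subgroups of order 2 are possible by Lagrange.
The subgroups of order 2 are: {e, a}; {e, b}; {e, c}.
So G has 3 subgroups of order 2.

3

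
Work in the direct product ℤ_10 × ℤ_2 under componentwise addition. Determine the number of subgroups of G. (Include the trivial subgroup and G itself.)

|G| = 20, so by Lagrange every subgroup order divides 20. Divisors: 1, 2, 4, 5, 10, 20.
Subgroups by order — order 1: 1; order 2: 3; order 4: 1; order 5: 1; order 10: 3; order 20: 1.
Total: 1 + 3 + 1 + 1 + 3 + 1 = 10.

10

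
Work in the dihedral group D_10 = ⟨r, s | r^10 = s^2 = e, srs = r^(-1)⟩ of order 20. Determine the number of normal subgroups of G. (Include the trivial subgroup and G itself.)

G has 22 subgroups. Checking conjugation-invariance by order — order 1: 1/1 normal; order 2: 1/11 normal; order 4: 0/5 normal; order 5: 1/1 normal; order 10: 3/3 normal; order 20: 1/1 normal.
Total normal subgroups: 7.

7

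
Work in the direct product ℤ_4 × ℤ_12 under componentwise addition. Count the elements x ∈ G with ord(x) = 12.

An element (a,b) has order lcm(ord(a), ord(b)); count pairs with lcm equal to 12.
Enumerating gives 24 such elements.

24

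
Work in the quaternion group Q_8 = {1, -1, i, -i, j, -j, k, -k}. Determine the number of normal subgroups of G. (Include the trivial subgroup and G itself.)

G has 6 subgroups. Checking conjugation-invariance by order — order 1: 1/1 normal; order 2: 1/1 normal; order 4: 3/3 normal; order 8: 1/1 normal.
Total normal subgroups: 6.

6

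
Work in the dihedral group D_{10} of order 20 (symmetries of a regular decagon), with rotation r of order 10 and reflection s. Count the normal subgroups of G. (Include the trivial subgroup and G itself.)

G has 22 subgroups. Checking conjugation-invariance by order — order 1: 1/1 normal; order 2: 1/11 normal; order 4: 0/5 normal; order 5: 1/1 normal; order 10: 3/3 normal; order 20: 1/1 normal.
Total normal subgroups: 7.

7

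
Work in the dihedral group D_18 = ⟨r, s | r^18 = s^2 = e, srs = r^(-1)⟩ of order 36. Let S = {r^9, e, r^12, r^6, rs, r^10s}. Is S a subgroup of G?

Closure fails: rs · r^6 = r^13s ∉ S. So S is not a subgroup.

No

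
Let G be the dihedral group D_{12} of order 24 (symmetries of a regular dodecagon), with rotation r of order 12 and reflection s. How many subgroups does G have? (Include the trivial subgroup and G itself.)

34

|G| = 24, so by Lagrange every subgroup order divides 24. Divisors: 1, 2, 3, 4, 6, 8, 12, 24.
Subgroups by order — order 1: 1; order 2: 13; order 3: 1; order 4: 7; order 6: 5; order 8: 3; order 12: 3; order 24: 1.
Total: 1 + 13 + 1 + 7 + 5 + 3 + 3 + 1 = 34.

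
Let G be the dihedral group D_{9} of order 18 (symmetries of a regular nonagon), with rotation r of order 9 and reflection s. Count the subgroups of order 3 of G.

|G| = 18 and 3 | 18, so subgroups of order 3 are possible by Lagrange.
The subgroups of order 3 are: {e, r^3, r^6}.
So G has 1 subgroup of order 3.

1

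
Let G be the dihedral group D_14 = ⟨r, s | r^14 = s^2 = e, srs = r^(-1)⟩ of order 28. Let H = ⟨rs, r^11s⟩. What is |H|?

|⟨rs⟩| = 2 and |⟨r^11s⟩| = 2, so |H| is a multiple of lcm(2, 2) = 2 and divides |G| = 28.
Closing under the operation: H = {e, r^2, r^4, r^6, r^8, r^10, r^12, rs, r^3s, r^5s, r^7s, r^9s, r^11s, r^13s}, so |H| = 14.

14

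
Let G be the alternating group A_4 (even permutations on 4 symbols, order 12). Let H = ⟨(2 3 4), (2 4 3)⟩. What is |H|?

3

|⟨(2 3 4)⟩| = 3 and |⟨(2 4 3)⟩| = 3, so |H| is a multiple of lcm(3, 3) = 3 and divides |G| = 12.
Closing under the operation: H = {e, (2 3 4), (2 4 3)}, so |H| = 3.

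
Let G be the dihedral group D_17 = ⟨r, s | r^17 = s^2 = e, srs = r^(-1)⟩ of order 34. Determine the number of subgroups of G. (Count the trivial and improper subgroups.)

20

|G| = 34, so by Lagrange every subgroup order divides 34. Divisors: 1, 2, 17, 34.
Subgroups by order — order 1: 1; order 2: 17; order 17: 1; order 34: 1.
Total: 1 + 17 + 1 + 1 = 20.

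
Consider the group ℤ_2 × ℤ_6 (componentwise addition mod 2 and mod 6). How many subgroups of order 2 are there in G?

|G| = 12 and 2 | 12, so subgroups of order 2 are possible by Lagrange.
The subgroups of order 2 are: {(0,0), (0,3)}; {(0,0), (1,0)}; {(0,0), (1,3)}.
So G has 3 subgroups of order 2.

3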